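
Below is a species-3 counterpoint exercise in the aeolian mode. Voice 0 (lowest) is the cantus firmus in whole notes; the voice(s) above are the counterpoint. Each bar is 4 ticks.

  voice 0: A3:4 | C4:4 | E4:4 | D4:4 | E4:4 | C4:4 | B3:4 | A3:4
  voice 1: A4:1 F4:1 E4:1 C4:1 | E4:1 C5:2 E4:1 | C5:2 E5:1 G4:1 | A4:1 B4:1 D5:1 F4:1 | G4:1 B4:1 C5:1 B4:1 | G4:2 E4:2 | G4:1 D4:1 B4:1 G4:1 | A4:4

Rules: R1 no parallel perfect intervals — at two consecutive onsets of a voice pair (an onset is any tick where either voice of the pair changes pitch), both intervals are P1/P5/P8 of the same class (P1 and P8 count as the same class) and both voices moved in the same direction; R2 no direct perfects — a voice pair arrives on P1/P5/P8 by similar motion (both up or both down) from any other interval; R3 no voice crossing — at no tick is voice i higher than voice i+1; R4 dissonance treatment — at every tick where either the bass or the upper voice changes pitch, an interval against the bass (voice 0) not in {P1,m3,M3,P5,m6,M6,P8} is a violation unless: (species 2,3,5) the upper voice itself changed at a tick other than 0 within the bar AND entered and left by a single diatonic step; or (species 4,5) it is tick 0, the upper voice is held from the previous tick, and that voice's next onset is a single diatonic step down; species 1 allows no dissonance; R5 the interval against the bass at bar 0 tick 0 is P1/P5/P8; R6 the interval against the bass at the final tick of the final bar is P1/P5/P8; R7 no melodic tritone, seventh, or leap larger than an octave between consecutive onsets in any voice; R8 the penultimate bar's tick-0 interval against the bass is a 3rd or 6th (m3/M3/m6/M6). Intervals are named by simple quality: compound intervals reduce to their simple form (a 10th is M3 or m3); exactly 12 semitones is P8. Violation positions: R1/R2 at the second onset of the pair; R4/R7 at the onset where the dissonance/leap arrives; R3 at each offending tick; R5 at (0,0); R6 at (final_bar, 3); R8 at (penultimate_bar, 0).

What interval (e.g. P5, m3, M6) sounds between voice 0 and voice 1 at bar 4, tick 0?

m3

voice 0=E4 voice 1=G4 -> m3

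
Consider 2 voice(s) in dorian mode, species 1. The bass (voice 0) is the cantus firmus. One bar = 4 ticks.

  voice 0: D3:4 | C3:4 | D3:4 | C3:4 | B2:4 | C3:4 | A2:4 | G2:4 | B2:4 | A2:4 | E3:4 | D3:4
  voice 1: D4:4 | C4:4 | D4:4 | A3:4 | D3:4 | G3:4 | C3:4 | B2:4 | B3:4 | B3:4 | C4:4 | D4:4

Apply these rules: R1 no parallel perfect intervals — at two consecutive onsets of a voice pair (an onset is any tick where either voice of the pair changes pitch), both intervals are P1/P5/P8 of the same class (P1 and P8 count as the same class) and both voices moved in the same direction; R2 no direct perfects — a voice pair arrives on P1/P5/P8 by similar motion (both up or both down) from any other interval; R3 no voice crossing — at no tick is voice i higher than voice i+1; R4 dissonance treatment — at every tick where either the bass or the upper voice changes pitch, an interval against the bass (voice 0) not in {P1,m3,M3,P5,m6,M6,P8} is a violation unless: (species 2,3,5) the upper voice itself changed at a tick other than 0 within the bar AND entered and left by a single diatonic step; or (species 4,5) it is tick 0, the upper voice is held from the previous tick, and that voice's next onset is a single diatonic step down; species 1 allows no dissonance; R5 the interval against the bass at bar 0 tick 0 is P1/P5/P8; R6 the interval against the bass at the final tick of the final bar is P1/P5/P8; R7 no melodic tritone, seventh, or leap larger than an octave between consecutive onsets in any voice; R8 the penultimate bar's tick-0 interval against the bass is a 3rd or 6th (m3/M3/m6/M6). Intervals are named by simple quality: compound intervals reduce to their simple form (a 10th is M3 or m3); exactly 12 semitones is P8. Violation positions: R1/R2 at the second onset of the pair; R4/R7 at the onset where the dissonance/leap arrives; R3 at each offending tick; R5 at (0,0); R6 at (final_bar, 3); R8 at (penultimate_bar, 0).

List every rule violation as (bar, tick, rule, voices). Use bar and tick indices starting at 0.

(1, 0, R1, (0, 1))
(2, 0, R1, (0, 1))
(5, 0, R2, (0, 1))
(8, 0, R2, (0, 1))
(9, 0, R4, (0, 1))

bar 0: v0=D3 v1=D4 downbeat P8
bar 1: v0=C3 v1=C4 downbeat P8
bar 2: v0=D3 v1=D4 downbeat P8
bar 3: v0=C3 v1=A3 downbeat M6
bar 4: v0=B2 v1=D3 downbeat m3
bar 5: v0=C3 v1=G3 downbeat P5
bar 6: v0=A2 v1=C3 downbeat m3
bar 7: v0=G2 v1=B2 downbeat M3
bar 8: v0=B2 v1=B3 downbeat P8
bar 9: v0=A2 v1=B3 downbeat M2
bar 10: v0=E3 v1=C4 downbeat m6
bar 11: v0=D3 v1=D4 downbeat P8
  -> R1 @ bar 1 tick 0 v(0, 1): D3/D4 P8 -> C3/C4 P8 similar
  -> R1 @ bar 2 tick 0 v(0, 1): C3/C4 P8 -> D3/D4 P8 similar
  -> R2 @ bar 5 tick 0 v(0, 1): B2/D3 m3 -> C3/G3 P5 similar
  -> R2 @ bar 8 tick 0 v(0, 1): G2/B2 M3 -> B2/B3 P8 similar
  -> R4 @ bar 9 tick 0 v(0, 1): A2/B3 M2 untreated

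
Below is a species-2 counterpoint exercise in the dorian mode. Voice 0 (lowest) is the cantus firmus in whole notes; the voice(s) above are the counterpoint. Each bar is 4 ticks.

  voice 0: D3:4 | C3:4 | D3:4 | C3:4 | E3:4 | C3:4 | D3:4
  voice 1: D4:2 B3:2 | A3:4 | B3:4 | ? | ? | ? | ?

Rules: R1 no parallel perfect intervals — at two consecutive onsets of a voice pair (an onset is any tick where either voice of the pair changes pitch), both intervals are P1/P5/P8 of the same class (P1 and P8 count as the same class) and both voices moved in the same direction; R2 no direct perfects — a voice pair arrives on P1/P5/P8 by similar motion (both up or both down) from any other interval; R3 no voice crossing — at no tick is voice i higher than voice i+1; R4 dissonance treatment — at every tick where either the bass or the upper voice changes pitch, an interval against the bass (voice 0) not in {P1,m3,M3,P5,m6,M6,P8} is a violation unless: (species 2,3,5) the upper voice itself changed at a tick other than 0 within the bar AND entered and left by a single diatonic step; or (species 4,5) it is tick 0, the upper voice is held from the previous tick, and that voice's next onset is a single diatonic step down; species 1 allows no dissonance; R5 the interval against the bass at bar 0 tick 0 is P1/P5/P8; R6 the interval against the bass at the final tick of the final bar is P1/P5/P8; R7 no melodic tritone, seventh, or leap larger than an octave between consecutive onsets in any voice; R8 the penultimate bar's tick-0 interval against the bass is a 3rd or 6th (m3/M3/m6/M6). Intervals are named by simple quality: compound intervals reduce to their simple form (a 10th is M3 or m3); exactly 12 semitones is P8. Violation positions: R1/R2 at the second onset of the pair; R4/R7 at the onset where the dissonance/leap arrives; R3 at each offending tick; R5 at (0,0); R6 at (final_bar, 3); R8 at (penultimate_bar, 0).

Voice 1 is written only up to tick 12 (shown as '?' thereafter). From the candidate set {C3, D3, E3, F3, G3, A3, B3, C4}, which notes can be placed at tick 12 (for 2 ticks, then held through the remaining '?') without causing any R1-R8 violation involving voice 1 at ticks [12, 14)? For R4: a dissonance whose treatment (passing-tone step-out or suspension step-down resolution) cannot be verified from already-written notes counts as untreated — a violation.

{A3, C4, E3}

C3: violates R2,R7
D3: violates R4
E3: legal
F3: violates R4,R7
G3: violates R2
A3: legal
B3: violates R4
C4: legal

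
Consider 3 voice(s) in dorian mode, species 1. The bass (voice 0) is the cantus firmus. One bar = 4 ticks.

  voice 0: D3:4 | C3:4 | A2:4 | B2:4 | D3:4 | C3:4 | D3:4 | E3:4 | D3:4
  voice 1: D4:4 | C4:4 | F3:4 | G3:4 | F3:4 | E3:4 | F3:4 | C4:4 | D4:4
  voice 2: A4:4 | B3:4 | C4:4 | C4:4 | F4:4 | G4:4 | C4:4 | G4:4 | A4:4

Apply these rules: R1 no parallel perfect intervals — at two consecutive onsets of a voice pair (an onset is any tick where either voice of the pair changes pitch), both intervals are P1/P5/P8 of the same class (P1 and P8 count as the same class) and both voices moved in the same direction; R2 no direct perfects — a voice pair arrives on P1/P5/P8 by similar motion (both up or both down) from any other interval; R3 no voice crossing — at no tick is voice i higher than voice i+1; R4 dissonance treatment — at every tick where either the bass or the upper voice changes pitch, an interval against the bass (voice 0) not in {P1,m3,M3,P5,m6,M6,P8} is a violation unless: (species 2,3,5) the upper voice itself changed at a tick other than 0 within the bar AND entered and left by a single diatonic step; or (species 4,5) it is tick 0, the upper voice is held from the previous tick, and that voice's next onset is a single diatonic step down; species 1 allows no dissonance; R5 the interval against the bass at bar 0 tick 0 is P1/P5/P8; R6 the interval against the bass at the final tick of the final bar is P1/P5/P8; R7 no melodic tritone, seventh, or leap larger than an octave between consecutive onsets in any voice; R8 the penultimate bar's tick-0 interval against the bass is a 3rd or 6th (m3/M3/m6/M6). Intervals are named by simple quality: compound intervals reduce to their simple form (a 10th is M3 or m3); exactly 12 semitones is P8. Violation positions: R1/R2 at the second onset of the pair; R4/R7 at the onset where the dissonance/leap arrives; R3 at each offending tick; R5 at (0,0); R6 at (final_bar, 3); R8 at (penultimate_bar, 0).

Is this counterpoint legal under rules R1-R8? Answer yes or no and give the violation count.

No (11 violations)

bar 0: v0=D3 v1=D4 v2=A4 (P5)
bar 1: v0=C3 v1=C4 v2=B3 (M7)
bar 2: v0=A2 v1=F3 v2=C4 (m3)
bar 3: v0=B2 v1=G3 v2=C4 (m2)
bar 4: v0=D3 v1=F3 v2=F4 (m3)
bar 5: v0=C3 v1=E3 v2=G4 (P5)
bar 6: v0=D3 v1=F3 v2=C4 (m7)
bar 7: v0=E3 v1=C4 v2=G4 (m3)
bar 8: v0=D3 v1=D4 v2=A4 (P5)
  R1 @ bar1.0: D3/D4 P8 -> C3/C4 P8 similar
  R3 @ bar1.0: C4 above B3
  R4 @ bar1.0: C3/B3 M7 untreated
  R7 @ bar1.0: A4->B3 leap 10st
  R3 @ bar1.1: C4 above B3
  R3 @ bar1.2: C4 above B3
  R3 @ bar1.3: C4 above B3
  R4 @ bar3.0: B2/C4 m2 untreated
  R4 @ bar6.0: D3/C4 m7 untreated
  R1 @ bar7.0: F3/C4 P5 -> C4/G4 P5 similar
  R1 @ bar8.0: C4/G4 P5 -> D4/A4 P5 similar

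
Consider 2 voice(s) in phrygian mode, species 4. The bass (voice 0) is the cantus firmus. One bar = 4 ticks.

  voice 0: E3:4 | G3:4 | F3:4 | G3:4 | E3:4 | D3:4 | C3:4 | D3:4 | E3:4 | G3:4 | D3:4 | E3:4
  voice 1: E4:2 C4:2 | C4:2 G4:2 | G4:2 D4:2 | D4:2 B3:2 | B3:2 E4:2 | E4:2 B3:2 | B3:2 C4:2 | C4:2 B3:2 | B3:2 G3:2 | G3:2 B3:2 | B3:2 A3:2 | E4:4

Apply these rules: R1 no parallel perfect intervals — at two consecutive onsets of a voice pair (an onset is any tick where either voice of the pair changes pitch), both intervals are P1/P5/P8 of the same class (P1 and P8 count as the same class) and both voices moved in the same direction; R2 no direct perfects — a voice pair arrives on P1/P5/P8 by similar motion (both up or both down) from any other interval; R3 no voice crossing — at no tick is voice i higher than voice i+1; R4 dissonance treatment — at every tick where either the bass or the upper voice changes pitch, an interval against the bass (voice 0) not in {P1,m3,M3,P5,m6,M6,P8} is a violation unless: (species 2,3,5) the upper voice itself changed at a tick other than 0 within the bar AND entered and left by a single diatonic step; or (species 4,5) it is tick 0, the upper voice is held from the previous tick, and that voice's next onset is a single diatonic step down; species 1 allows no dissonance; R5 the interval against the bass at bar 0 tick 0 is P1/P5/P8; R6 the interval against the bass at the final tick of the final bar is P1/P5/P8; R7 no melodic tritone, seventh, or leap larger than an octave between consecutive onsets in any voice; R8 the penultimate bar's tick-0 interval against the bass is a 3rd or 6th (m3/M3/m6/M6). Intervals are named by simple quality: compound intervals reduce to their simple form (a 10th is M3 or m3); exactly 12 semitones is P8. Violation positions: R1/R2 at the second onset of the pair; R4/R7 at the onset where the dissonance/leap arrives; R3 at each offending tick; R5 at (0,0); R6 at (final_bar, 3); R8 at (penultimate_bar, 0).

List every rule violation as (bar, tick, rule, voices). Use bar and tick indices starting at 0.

(1, 0, R4, (0, 1))
(2, 0, R4, (0, 1))
(5, 0, R4, (0, 1))
(6, 0, R4, (0, 1))
(11, 0, R2, (0, 1))

bar 0: v0=E3 v1=E4 downbeat P8
bar 1: v0=G3 v1=C4 downbeat P4
bar 2: v0=F3 v1=G4 downbeat M2
bar 3: v0=G3 v1=D4 downbeat P5
bar 4: v0=E3 v1=B3 downbeat P5
bar 5: v0=D3 v1=E4 downbeat M2
bar 6: v0=C3 v1=B3 downbeat M7
bar 7: v0=D3 v1=C4 downbeat m7
bar 8: v0=E3 v1=B3 downbeat P5
bar 9: v0=G3 v1=G3 downbeat P1
bar 10: v0=D3 v1=B3 downbeat M6
bar 11: v0=E3 v1=E4 downbeat P8
  -> R4 @ bar 1 tick 0 v(0, 1): G3/C4 P4 untreated
  -> R4 @ bar 2 tick 0 v(0, 1): F3/G4 M2 untreated
  -> R4 @ bar 5 tick 0 v(0, 1): D3/E4 M2 untreated
  -> R4 @ bar 6 tick 0 v(0, 1): C3/B3 M7 untreated
  -> R2 @ bar 11 tick 0 v(0, 1): D3/A3 P5 -> E3/E4 P8 similar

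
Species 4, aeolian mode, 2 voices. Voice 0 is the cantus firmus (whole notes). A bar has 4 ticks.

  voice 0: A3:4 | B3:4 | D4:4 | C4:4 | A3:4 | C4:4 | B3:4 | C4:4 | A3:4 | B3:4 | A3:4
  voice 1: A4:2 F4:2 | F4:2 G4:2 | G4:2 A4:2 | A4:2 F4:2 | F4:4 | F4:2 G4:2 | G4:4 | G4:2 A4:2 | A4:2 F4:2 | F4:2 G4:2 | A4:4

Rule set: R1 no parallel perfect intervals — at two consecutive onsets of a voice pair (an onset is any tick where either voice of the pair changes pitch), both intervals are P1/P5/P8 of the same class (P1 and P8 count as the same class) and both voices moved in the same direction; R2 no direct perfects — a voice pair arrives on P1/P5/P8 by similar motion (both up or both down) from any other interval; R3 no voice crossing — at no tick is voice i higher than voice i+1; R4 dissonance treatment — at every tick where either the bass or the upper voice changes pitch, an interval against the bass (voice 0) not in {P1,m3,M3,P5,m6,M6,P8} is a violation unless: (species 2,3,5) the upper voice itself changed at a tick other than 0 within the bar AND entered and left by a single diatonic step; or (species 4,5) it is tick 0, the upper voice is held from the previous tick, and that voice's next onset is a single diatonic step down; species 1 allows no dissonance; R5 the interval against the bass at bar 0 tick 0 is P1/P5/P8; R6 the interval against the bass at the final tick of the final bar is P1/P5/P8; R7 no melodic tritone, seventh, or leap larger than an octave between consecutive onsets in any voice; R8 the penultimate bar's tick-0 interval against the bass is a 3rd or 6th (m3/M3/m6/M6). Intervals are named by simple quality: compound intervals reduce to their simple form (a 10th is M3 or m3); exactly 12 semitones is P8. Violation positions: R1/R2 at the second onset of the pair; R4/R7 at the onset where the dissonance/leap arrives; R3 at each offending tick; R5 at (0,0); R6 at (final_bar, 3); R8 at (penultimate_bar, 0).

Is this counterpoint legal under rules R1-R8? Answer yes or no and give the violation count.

bar 0: v0=A3 v1=A4 (P8)
bar 1: v0=B3 v1=F4 (TT)
bar 2: v0=D4 v1=G4 (P4)
bar 3: v0=C4 v1=A4 (M6)
bar 4: v0=A3 v1=F4 (m6)
bar 5: v0=C4 v1=F4 (P4)
bar 6: v0=B3 v1=G4 (m6)
bar 7: v0=C4 v1=G4 (P5)
bar 8: v0=A3 v1=A4 (P8)
bar 9: v0=B3 v1=F4 (TT)
bar 10: v0=A3 v1=A4 (P8)
  R4 @ bar1.0: B3/F4 TT untreated
  R4 @ bar2.0: D4/G4 P4 untreated
  R4 @ bar3.2: C4/F4 P4 untreated
  R4 @ bar5.0: C4/F4 P4 untreated
  R4 @ bar9.0: B3/F4 TT untreated
  R8 @ bar9.0: penult TT not 3rd/6th

No (6 violations)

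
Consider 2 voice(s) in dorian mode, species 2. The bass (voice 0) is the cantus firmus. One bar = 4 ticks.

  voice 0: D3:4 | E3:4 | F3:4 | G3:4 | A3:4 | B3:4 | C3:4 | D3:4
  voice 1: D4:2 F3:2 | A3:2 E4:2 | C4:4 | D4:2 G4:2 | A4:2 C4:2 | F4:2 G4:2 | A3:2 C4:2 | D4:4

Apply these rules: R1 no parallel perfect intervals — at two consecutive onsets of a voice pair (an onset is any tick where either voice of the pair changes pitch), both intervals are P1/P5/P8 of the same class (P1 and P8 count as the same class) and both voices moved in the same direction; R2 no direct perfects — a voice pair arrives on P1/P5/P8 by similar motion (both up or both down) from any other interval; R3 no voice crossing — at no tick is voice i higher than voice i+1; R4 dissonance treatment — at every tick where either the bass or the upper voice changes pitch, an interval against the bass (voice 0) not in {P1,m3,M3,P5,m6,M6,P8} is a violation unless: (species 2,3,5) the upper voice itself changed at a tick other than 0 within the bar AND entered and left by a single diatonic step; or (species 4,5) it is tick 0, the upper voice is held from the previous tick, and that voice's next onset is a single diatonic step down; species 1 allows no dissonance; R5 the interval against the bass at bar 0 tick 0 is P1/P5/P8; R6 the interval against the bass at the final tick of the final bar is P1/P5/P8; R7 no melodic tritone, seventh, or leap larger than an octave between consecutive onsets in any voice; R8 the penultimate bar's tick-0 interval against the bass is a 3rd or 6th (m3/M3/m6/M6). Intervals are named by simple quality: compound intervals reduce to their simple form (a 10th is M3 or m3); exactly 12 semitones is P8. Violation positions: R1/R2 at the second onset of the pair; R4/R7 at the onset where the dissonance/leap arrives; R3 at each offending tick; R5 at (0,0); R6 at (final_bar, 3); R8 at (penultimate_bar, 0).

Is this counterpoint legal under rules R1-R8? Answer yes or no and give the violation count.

No (7 violations)

bar 0: v0=D3 v1=D4 (P8)
bar 1: v0=E3 v1=A3 (P4)
bar 2: v0=F3 v1=C4 (P5)
bar 3: v0=G3 v1=D4 (P5)
bar 4: v0=A3 v1=A4 (P8)
bar 5: v0=B3 v1=F4 (TT)
bar 6: v0=C3 v1=A3 (M6)
bar 7: v0=D3 v1=D4 (P8)
  R4 @ bar1.0: E3/A3 P4 untreated
  R1 @ bar3.0: F3/C4 P5 -> G3/D4 P5 similar
  R1 @ bar4.0: G3/G4 P8 -> A3/A4 P8 similar
  R4 @ bar5.0: B3/F4 TT untreated
  R7 @ bar6.0: B3->C3 leap 11st
  R7 @ bar6.0: G4->A3 leap 10st
  R1 @ bar7.0: C3/C4 P8 -> D3/D4 P8 similar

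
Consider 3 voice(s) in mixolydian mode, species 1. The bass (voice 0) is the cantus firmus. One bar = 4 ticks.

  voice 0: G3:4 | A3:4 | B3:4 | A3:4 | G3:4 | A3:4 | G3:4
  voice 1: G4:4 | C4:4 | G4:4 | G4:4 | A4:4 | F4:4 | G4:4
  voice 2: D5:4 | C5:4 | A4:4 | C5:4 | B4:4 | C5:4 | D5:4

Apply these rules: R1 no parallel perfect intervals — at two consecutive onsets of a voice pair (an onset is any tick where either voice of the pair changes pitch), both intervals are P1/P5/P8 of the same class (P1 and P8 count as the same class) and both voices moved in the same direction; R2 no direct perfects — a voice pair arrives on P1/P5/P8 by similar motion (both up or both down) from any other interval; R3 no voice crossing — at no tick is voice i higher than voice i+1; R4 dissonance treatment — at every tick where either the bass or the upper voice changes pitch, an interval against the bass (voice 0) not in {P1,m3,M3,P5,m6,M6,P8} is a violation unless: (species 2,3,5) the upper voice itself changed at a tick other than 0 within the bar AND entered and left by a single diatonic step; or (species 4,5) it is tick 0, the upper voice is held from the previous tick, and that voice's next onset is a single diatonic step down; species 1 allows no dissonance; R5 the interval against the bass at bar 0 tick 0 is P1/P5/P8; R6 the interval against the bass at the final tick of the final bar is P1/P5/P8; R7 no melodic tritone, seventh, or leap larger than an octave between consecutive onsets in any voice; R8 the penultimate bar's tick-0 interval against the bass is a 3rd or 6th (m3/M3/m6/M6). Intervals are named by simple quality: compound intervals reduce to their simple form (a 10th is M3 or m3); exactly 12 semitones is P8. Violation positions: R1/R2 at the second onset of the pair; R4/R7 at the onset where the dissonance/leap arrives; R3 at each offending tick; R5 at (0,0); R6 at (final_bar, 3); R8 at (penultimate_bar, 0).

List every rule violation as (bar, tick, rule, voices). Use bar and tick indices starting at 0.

(1, 0, R2, (1, 2))
(2, 0, R4, (0, 2))
(3, 0, R4, (0, 1))
(4, 0, R4, (0, 1))
(6, 0, R1, (1, 2))

bar 0: v0=G3 v1=G4 v2=D5 downbeat P5
bar 1: v0=A3 v1=C4 v2=C5 downbeat m3
bar 2: v0=B3 v1=G4 v2=A4 downbeat m7
bar 3: v0=A3 v1=G4 v2=C5 downbeat m3
bar 4: v0=G3 v1=A4 v2=B4 downbeat M3
bar 5: v0=A3 v1=F4 v2=C5 downbeat m3
bar 6: v0=G3 v1=G4 v2=D5 downbeat P5
  -> R2 @ bar 1 tick 0 v(1, 2): G4/D5 P5 -> C4/C5 P8 similar
  -> R4 @ bar 2 tick 0 v(0, 2): B3/A4 m7 untreated
  -> R4 @ bar 3 tick 0 v(0, 1): A3/G4 m7 untreated
  -> R4 @ bar 4 tick 0 v(0, 1): G3/A4 M2 untreated
  -> R1 @ bar 6 tick 0 v(1, 2): F4/C5 P5 -> G4/D5 P5 similar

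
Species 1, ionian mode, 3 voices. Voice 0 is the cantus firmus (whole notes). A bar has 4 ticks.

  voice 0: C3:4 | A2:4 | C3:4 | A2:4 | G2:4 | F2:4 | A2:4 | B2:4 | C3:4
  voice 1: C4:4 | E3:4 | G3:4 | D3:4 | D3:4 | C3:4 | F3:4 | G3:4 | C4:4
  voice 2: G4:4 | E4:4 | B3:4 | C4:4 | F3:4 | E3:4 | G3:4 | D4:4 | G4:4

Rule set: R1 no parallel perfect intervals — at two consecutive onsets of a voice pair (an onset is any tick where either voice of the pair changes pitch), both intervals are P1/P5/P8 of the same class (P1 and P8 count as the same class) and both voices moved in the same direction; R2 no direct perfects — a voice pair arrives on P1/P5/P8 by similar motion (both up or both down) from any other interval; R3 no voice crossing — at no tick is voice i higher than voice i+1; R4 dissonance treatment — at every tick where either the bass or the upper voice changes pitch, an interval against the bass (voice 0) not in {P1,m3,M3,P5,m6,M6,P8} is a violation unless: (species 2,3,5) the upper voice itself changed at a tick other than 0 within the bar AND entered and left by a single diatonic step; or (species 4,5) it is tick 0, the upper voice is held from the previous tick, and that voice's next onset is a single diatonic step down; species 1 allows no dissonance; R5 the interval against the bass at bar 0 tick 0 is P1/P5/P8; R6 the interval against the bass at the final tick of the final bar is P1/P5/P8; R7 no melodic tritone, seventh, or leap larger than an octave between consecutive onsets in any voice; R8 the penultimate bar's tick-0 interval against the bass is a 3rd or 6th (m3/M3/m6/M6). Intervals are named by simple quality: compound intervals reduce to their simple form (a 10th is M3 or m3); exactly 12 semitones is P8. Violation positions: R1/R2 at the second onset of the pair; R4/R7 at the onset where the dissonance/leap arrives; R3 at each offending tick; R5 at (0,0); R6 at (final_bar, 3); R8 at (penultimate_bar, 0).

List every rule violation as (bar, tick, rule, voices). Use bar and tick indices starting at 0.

bar 0: v0=C3 v1=C4 v2=G4 downbeat P5
bar 1: v0=A2 v1=E3 v2=E4 downbeat P5
bar 2: v0=C3 v1=G3 v2=B3 downbeat M7
bar 3: v0=A2 v1=D3 v2=C4 downbeat m3
bar 4: v0=G2 v1=D3 v2=F3 downbeat m7
bar 5: v0=F2 v1=C3 v2=E3 downbeat M7
bar 6: v0=A2 v1=F3 v2=G3 downbeat m7
bar 7: v0=B2 v1=G3 v2=D4 downbeat m3
bar 8: v0=C3 v1=C4 v2=G4 downbeat P5
  -> R1 @ bar 1 tick 0 v(0, 2): C3/G4 P5 -> A2/E4 P5 similar
  -> R2 @ bar 1 tick 0 v(0, 1): C3/C4 P8 -> A2/E3 P5 similar
  -> R2 @ bar 1 tick 0 v(1, 2): C4/G4 P5 -> E3/E4 P8 similar
  -> R1 @ bar 2 tick 0 v(0, 1): A2/E3 P5 -> C3/G3 P5 similar
  -> R4 @ bar 2 tick 0 v(0, 2): C3/B3 M7 untreated
  -> R4 @ bar 3 tick 0 v(0, 1): A2/D3 P4 untreated
  -> R4 @ bar 4 tick 0 v(0, 2): G2/F3 m7 untreated
  -> R1 @ bar 5 tick 0 v(0, 1): G2/D3 P5 -> F2/C3 P5 similar
  -> R4 @ bar 5 tick 0 v(0, 2): F2/E3 M7 untreated
  -> R4 @ bar 6 tick 0 v(0, 2): A2/G3 m7 untreated
  -> R2 @ bar 7 tick 0 v(1, 2): F3/G3 M2 -> G3/D4 P5 similar
  -> R1 @ bar 8 tick 0 v(1, 2): G3/D4 P5 -> C4/G4 P5 similar
  -> R2 @ bar 8 tick 0 v(0, 1): B2/G3 m6 -> C3/C4 P8 similar
  -> R2 @ bar 8 tick 0 v(0, 2): B2/D4 m3 -> C3/G4 P5 similar

(1, 0, R1, (0, 2))
(1, 0, R2, (0, 1))
(1, 0, R2, (1, 2))
(2, 0, R1, (0, 1))
(2, 0, R4, (0, 2))
(3, 0, R4, (0, 1))
(4, 0, R4, (0, 2))
(5, 0, R1, (0, 1))
(5, 0, R4, (0, 2))
(6, 0, R4, (0, 2))
(7, 0, R2, (1, 2))
(8, 0, R1, (1, 2))
(8, 0, R2, (0, 1))
(8, 0, R2, (0, 2))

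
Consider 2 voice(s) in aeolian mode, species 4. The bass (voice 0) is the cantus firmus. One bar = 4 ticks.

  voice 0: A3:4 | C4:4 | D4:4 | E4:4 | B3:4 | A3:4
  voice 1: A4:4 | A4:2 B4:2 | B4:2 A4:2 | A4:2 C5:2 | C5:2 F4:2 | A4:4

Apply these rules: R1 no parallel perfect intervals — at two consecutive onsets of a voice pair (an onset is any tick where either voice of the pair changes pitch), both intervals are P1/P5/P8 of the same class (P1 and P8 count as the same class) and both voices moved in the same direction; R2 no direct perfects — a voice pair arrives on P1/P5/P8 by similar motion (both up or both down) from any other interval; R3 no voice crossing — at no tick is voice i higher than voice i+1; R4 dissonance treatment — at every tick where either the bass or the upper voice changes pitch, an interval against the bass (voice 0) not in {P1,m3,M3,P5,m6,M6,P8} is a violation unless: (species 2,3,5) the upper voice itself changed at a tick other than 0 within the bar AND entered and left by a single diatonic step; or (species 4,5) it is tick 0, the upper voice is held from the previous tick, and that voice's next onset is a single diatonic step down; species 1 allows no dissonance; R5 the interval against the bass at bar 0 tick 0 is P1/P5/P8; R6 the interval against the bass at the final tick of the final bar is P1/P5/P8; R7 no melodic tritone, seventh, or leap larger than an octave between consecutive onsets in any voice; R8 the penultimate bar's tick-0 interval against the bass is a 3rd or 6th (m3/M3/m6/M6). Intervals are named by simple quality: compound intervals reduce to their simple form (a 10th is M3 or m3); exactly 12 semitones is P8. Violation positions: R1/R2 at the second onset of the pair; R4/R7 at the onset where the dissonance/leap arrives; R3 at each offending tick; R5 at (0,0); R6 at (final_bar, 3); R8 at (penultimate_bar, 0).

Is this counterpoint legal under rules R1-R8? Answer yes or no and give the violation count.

No (5 violations)

bar 0: v0=A3 v1=A4 (P8)
bar 1: v0=C4 v1=A4 (M6)
bar 2: v0=D4 v1=B4 (M6)
bar 3: v0=E4 v1=A4 (P4)
bar 4: v0=B3 v1=C5 (m2)
bar 5: v0=A3 v1=A4 (P8)
  R4 @ bar1.2: C4/B4 M7 untreated
  R4 @ bar3.0: E4/A4 P4 untreated
  R4 @ bar4.0: B3/C5 m2 untreated
  R8 @ bar4.0: penult m2 not 3rd/6th
  R4 @ bar4.2: B3/F4 TT untreated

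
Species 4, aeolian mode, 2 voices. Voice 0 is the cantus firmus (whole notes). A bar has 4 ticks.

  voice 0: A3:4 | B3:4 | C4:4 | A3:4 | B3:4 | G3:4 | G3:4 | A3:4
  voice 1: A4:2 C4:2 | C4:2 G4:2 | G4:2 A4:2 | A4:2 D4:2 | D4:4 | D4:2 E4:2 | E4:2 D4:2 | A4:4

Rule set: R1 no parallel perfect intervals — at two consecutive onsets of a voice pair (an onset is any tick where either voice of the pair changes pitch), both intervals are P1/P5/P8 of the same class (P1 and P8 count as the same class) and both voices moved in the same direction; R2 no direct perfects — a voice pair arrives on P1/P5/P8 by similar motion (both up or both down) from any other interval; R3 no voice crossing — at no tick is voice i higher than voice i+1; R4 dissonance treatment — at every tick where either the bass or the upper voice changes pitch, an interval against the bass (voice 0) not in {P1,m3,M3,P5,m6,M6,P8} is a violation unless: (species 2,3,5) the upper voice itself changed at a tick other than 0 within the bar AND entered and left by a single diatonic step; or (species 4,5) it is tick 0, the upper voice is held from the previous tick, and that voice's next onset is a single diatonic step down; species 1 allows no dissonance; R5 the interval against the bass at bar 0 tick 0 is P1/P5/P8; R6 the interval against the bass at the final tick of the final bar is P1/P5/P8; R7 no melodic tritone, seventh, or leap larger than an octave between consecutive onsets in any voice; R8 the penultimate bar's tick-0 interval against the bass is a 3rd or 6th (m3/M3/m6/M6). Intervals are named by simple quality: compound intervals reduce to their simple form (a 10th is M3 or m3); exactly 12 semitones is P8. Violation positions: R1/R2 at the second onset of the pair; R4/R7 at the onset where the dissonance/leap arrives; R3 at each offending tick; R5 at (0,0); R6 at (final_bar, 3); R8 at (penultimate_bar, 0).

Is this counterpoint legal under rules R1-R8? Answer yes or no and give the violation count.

No (3 violations)

bar 0: v0=A3 v1=A4 (P8)
bar 1: v0=B3 v1=C4 (m2)
bar 2: v0=C4 v1=G4 (P5)
bar 3: v0=A3 v1=A4 (P8)
bar 4: v0=B3 v1=D4 (m3)
bar 5: v0=G3 v1=D4 (P5)
bar 6: v0=G3 v1=E4 (M6)
bar 7: v0=A3 v1=A4 (P8)
  R4 @ bar1.0: B3/C4 m2 untreated
  R4 @ bar3.2: A3/D4 P4 untreated
  R2 @ bar7.0: G3/D4 P5 -> A3/A4 P8 similar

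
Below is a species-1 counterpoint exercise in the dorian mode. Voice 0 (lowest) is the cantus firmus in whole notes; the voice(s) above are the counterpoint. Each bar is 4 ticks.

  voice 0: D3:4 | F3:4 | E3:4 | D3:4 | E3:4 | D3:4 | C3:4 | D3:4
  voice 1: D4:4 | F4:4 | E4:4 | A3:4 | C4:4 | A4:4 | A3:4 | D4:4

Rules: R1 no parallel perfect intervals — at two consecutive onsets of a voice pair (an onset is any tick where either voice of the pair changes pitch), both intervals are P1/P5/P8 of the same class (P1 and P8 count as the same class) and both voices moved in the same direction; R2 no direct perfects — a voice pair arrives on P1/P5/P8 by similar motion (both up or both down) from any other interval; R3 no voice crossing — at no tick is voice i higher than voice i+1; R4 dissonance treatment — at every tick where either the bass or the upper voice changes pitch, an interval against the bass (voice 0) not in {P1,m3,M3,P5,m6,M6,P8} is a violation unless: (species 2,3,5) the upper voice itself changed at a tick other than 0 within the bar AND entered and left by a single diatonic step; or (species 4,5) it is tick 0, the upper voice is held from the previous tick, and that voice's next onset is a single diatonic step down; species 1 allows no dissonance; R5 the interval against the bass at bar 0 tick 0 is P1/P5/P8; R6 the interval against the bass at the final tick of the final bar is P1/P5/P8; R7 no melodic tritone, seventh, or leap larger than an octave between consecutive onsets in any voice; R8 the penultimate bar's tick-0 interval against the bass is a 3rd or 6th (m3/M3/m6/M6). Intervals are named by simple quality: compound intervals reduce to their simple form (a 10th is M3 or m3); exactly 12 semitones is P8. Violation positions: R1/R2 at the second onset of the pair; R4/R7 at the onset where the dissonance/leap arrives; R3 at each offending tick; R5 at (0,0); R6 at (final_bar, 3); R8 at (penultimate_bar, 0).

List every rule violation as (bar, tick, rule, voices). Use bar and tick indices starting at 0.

bar 0: v0=D3 v1=D4 downbeat P8
bar 1: v0=F3 v1=F4 downbeat P8
bar 2: v0=E3 v1=E4 downbeat P8
bar 3: v0=D3 v1=A3 downbeat P5
bar 4: v0=E3 v1=C4 downbeat m6
bar 5: v0=D3 v1=A4 downbeat P5
bar 6: v0=C3 v1=A3 downbeat M6
bar 7: v0=D3 v1=D4 downbeat P8
  -> R1 @ bar 1 tick 0 v(0, 1): D3/D4 P8 -> F3/F4 P8 similar
  -> R1 @ bar 2 tick 0 v(0, 1): F3/F4 P8 -> E3/E4 P8 similar
  -> R2 @ bar 3 tick 0 v(0, 1): E3/E4 P8 -> D3/A3 P5 similar
  -> R2 @ bar 7 tick 0 v(0, 1): C3/A3 M6 -> D3/D4 P8 similar

(1, 0, R1, (0, 1))
(2, 0, R1, (0, 1))
(3, 0, R2, (0, 1))
(7, 0, R2, (0, 1))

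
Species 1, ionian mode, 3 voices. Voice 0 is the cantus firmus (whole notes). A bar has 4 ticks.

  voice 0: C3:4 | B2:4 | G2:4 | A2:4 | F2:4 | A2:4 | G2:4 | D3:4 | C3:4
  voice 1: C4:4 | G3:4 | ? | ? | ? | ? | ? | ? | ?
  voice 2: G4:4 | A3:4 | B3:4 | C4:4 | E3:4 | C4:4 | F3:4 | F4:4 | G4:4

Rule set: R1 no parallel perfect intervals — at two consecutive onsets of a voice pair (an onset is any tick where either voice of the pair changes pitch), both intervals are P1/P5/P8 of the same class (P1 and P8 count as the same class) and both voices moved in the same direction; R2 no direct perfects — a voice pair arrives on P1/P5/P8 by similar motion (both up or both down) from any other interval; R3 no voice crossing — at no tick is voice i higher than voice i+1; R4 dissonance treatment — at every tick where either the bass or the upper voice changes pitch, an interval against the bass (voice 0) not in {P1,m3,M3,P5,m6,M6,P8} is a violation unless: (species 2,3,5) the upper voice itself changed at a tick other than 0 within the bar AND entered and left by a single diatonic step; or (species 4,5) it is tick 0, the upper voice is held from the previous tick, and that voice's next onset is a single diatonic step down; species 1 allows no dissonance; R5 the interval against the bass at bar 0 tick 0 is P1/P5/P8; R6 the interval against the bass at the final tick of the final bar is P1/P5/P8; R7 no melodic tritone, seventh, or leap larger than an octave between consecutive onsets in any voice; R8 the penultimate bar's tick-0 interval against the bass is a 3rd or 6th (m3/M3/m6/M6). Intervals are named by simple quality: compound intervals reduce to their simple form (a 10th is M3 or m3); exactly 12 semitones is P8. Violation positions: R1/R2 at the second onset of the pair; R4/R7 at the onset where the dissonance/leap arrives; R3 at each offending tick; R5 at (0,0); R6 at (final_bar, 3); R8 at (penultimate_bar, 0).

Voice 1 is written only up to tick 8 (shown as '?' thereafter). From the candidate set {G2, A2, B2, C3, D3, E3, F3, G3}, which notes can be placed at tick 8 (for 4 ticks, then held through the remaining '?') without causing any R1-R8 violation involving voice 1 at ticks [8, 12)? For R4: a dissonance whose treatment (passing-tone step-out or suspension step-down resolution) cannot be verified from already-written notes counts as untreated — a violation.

{B2, E3, G3}

G2: violates R2
A2: violates R4,R7
B2: legal
C3: violates R4
D3: violates R2
E3: legal
F3: violates R4
G3: legal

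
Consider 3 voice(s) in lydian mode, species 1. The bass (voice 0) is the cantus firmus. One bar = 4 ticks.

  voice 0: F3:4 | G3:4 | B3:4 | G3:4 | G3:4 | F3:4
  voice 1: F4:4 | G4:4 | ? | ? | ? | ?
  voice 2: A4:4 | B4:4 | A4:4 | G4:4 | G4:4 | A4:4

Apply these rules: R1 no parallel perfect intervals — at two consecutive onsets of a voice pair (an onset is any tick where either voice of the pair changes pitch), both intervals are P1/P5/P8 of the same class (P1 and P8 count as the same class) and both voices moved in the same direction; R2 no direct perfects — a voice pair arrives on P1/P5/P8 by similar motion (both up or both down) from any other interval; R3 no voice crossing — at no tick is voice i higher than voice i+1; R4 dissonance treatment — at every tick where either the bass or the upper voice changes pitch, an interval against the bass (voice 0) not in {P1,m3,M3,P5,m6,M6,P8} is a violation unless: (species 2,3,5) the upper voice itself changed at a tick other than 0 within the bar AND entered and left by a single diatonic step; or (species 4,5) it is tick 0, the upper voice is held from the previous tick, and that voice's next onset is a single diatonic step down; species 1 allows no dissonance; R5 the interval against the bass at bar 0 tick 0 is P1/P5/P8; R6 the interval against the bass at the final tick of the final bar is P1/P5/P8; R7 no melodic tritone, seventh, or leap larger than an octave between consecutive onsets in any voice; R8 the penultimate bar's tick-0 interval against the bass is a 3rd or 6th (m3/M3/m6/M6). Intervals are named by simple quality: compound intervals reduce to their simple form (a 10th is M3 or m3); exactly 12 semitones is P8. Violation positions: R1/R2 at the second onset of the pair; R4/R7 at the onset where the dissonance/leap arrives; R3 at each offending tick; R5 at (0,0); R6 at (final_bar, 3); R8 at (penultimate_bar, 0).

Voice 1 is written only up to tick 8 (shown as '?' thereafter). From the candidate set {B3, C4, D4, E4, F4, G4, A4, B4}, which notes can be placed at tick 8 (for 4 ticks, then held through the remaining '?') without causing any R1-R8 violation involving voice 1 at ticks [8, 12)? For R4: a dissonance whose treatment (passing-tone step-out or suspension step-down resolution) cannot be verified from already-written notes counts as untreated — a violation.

B3: legal
C4: violates R4
D4: violates R2
E4: violates R4
F4: violates R4
G4: legal
A4: violates R4
B4: violates R1,R3

{B3, G4}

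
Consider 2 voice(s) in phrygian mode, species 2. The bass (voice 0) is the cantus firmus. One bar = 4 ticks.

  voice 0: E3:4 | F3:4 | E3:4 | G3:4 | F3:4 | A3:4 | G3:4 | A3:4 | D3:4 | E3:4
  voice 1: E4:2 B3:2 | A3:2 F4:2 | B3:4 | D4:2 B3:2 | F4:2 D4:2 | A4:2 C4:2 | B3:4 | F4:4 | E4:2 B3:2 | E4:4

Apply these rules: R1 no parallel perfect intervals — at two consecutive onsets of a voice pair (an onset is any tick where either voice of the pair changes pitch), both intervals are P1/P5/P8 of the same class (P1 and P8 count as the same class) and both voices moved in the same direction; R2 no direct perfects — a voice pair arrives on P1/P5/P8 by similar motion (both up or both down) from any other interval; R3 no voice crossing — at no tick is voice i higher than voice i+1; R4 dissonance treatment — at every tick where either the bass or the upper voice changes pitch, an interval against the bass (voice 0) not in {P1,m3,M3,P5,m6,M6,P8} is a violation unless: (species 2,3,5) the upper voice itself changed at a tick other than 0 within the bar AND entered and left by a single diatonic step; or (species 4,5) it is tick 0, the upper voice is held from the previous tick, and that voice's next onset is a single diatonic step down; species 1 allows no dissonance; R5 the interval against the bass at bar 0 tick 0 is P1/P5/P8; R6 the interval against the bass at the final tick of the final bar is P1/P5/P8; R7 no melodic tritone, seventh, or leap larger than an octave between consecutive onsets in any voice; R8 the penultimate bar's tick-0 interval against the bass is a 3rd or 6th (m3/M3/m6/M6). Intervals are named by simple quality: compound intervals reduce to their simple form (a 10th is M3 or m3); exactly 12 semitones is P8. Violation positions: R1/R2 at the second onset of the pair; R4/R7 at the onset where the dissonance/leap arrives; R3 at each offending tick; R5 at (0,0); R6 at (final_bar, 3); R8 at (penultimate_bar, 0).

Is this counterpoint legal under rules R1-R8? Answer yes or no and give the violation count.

bar 0: v0=E3 v1=E4 (P8)
bar 1: v0=F3 v1=A3 (M3)
bar 2: v0=E3 v1=B3 (P5)
bar 3: v0=G3 v1=D4 (P5)
bar 4: v0=F3 v1=F4 (P8)
bar 5: v0=A3 v1=A4 (P8)
bar 6: v0=G3 v1=B3 (M3)
bar 7: v0=A3 v1=F4 (m6)
bar 8: v0=D3 v1=E4 (M2)
bar 9: v0=E3 v1=E4 (P8)
  R2 @ bar2.0: F3/F4 P8 -> E3/B3 P5 similar
  R7 @ bar2.0: F4->B3 leap 6st
  R1 @ bar3.0: E3/B3 P5 -> G3/D4 P5 similar
  R7 @ bar4.0: B3->F4 leap 6st
  R2 @ bar5.0: F3/D4 M6 -> A3/A4 P8 similar
  R7 @ bar7.0: B3->F4 leap 6st
  R4 @ bar8.0: D3/E4 M2 untreated
  R8 @ bar8.0: penult M2 not 3rd/6th
  R2 @ bar9.0: D3/B3 M6 -> E3/E4 P8 similar

No (9 violations)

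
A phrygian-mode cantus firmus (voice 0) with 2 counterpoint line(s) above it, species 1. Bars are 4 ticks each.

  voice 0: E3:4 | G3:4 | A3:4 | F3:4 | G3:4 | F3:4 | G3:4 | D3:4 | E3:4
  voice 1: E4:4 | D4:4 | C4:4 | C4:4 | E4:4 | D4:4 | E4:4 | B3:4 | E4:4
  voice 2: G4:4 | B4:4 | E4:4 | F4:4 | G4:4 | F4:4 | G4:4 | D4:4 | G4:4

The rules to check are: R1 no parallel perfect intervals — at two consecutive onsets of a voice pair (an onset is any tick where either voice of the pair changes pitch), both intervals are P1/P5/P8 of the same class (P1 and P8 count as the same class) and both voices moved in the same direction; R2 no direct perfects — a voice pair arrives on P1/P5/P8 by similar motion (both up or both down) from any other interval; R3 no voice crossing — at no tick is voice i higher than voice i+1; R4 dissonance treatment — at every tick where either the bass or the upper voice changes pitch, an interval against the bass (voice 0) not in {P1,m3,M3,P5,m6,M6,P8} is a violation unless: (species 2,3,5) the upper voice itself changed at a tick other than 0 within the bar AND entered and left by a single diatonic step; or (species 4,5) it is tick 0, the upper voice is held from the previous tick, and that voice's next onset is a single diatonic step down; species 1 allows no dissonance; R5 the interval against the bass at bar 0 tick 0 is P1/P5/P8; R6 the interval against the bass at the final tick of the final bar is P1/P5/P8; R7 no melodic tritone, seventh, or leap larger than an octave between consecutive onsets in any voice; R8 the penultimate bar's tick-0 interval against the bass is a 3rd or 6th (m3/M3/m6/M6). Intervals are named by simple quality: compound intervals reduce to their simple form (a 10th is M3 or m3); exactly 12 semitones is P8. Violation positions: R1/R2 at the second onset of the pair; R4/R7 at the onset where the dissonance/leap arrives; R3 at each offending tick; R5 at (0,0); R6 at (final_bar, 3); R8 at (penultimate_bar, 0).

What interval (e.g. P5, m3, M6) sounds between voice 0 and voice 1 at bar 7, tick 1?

M6

voice 0=D3 voice 1=B3 -> M6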